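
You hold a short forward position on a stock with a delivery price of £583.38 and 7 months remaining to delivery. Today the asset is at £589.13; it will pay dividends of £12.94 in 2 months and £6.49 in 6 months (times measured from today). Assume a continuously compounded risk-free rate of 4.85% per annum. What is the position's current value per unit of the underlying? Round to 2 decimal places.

PV(remaining dividends) I = 12.94·e^(−0.0485·2/12) + 6.49·e^(−0.0485·6/12) = 19.1703
Current forward F = (S − I)·e^(rT) = (589.13 − 19.1703)·e^(0.0485·7/12) = 569.9597 × 1.028696 = 586.3153
Value (long) = (F − K)·e^(−rT) = (586.3153 − 583.38) × 0.972105 = 2.8534
Short position value = −(long value) = -£2.85

-£2.85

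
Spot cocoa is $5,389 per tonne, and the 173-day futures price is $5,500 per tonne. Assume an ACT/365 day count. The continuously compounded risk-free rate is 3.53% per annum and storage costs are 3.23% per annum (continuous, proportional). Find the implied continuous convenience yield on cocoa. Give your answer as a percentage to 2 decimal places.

F = S·e^((r+u−y)T) ⇒ (r+u−y) = ln(F/S)/T
ln(5500/5389) = 0.020388; /T ⇒ 0.043015
y = r + u − ln(F/S)/T = 0.0353 + 0.0323 − 0.043015 = 0.024585
y = 2.46%

2.46%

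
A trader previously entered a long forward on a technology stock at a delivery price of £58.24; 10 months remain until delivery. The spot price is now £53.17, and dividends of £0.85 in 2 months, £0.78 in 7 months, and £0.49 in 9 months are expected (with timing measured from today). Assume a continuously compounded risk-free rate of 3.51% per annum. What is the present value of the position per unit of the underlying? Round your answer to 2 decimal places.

-£5.48

PV(remaining dividends) I = 0.85·e^(−0.0351·2/12) + 0.78·e^(−0.0351·7/12) + 0.49·e^(−0.0351·9/12) = 2.0865
Current forward F = (S − I)·e^(rT) = (53.17 − 2.0865)·e^(0.0351·10/12) = 51.0835 × 1.029682 = 52.5998
Value (long) = (F − K)·e^(−rT) = (52.5998 − 58.24) × 0.971174 = -5.4776
Value = -£5.48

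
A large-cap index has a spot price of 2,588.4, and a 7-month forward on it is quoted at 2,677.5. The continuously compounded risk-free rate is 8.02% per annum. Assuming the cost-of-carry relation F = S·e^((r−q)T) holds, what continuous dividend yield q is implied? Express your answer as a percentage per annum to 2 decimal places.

From F = S·e^((r−q)T): (r − q) = ln(F/S)/T
ln(2677.5/2588.4) = ln(1.034423) = 0.033844
(r − q) = 0.033844 / (7/12) = 0.058018
q = r − ln(F/S)/T = 0.0802 − 0.058018 = 0.022182
q = 2.22%

2.22%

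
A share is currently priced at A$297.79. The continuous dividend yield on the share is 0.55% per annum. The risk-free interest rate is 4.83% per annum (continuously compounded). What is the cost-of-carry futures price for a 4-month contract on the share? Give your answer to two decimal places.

A$302.07

F = S·e^((r − q)T) = 297.79 · e^((0.0483 − 0.0055) × 4/12)
= 297.79 · e^0.014267 = 297.79 × 1.014369
F = A$302.07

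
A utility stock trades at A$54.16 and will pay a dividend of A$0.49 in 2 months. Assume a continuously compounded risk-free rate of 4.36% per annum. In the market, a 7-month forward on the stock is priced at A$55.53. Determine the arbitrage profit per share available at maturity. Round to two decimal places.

PV(dividends) I = 0.49·e^(−0.0436·2/12) = 0.4865
Fair forward F* = (S − I)·e^(rT) = (54.16 − 0.4865)·e^0.025433 = 53.6735 × 1.025759 = 55.0561
Market A$55.53 > fair 55.0561: forward overpriced → cash-and-carry (borrow at r, buy the stock and collect the dividends, short the forward).
Profit at T = |F_mkt − F*| = |55.53 − 55.0561| = A$0.47 per share

A$0.47 per share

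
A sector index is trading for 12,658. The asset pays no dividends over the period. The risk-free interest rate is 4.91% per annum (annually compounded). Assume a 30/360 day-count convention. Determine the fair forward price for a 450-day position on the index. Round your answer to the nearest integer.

13,440

F = S · (1+r)^T
= 12658 × 1.061747
F = 13,440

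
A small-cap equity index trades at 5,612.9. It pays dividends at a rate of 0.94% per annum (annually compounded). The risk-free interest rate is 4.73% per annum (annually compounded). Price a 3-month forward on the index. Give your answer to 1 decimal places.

5,664.9

F = S · (1+r)^T / (1+q)^T
= 5612.9 × 1.011621 / 1.002342 = 5612.9 × 1.009257
F = 5,664.9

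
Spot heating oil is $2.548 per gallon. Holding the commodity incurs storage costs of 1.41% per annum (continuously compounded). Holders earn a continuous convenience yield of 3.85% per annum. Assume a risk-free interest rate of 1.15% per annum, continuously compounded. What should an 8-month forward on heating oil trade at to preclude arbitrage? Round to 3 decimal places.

Net carry = r + u − y = 0.0115 + 0.0141 − 0.0385 = -0.0129
F = S·e^((r+u−y)T) = 2.548 · e^(-0.0129 × 8/12) = 2.548 · e^-0.008600
= 2.548 × 0.991437 = $2.526 per gallon

$2.526 per gallon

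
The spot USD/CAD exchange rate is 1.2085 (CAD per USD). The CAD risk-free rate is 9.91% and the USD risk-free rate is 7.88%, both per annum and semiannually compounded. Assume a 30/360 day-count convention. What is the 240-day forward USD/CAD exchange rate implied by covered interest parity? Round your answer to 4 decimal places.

By covered interest parity, F = S · (1+r_CAD/2)^(2T) / (1+r_USD/2)^(2T)
= 1.2085 × 1.066606 / 1.052875 = 1.2085 × 1.013041
F = 1.2243 CAD per USD

1.2243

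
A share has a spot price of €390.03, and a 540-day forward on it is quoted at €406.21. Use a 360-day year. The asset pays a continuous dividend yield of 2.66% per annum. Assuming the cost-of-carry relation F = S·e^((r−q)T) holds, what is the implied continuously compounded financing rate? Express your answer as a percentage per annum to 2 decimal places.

From F = S·e^((r−q)T): (r − q) = ln(F/S)/T
ln(406.21/390.03) = ln(1.041484) = 0.040647
(r − q) = 0.040647 / (540/360) = 0.027098
r = ln(F/S)/T + q = 0.027098 + 0.0266 = 0.053698
r = 5.37%

5.37%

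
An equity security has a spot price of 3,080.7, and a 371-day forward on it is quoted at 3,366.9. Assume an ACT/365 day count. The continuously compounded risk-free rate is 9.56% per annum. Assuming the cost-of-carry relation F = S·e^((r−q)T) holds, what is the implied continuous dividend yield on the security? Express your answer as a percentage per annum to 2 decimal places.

0.82%

From F = S·e^((r−q)T): (r − q) = ln(F/S)/T
ln(3366.9/3080.7) = ln(1.092901) = 0.088836
(r − q) = 0.088836 / (371/365) = 0.087399
q = r − ln(F/S)/T = 0.0956 − 0.087399 = 0.008201
q = 0.82%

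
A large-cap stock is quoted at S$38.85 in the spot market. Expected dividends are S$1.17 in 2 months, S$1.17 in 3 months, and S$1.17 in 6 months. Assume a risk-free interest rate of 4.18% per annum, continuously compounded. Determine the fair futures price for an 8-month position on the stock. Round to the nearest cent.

PV(dividends) I = 1.17·e^(−0.0418·2/12) + 1.17·e^(−0.0418·3/12) + 1.17·e^(−0.0418·6/12)
I = 1.1619 + 1.1578 + 1.1458 = 3.4655
F = (S − I)·e^(rT) = (38.85 − 3.4655) · e^(0.0418·8/12)
= 35.3845 · e^0.027867 = 35.3845 × 1.028259 = S$36.38

S$36.38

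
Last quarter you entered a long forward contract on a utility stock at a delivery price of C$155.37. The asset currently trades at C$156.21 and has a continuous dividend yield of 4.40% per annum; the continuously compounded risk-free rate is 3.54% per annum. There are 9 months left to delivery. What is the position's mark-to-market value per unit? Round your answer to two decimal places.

-C$0.16

Current fair forward for the remaining 9 months: F = S·e^((r − q)·T), (r − q) = 0.0354 − 0.0440 = -0.0086
F = 156.21 · e^(-0.0086 × 9/12) = 156.21 × 0.993571 = 155.2057
Value of long forward = (F − K)·e^(−rT) = (155.2057 − 155.37) · e^(−0.0354·9/12)
= -0.1643 × 0.973799 = -0.16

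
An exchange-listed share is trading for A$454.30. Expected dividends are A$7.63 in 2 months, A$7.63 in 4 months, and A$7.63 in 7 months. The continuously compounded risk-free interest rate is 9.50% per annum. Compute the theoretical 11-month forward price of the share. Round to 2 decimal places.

PV(dividends) I = 7.63·e^(−0.0950·2/12) + 7.63·e^(−0.0950·4/12) + 7.63·e^(−0.0950·7/12)
I = 7.5101 + 7.3922 + 7.2187 = 22.1210
F = (S − I)·e^(rT) = (454.30 − 22.1210) · e^(0.0950·11/12)
= 432.1790 · e^0.087083 = 432.1790 × 1.090987 = A$471.50

A$471.50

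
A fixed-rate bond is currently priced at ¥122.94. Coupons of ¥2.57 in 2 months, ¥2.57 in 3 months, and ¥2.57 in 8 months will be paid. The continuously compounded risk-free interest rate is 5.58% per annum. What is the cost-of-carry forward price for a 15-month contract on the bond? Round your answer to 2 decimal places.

PV(coupons) I = 2.57·e^(−0.0558·2/12) + 2.57·e^(−0.0558·3/12) + 2.57·e^(−0.0558·8/12)
I = 2.5462 + 2.5344 + 2.4762 = 7.5568
F = (S − I)·e^(rT) = (122.94 − 7.5568) · e^(0.0558·15/12)
= 115.3832 · e^0.069750 = 115.3832 × 1.072240 = ¥123.72

¥123.72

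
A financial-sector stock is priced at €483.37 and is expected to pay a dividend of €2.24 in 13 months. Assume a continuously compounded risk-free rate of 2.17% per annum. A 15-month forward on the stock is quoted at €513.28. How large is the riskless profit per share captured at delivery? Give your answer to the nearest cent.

€18.87 per share

PV(dividends) I = 2.24·e^(−0.0217·13/12) = 2.1880
Fair forward F* = (S − I)·e^(rT) = (483.37 − 2.1880)·e^0.027125 = 481.1820 × 1.027496 = 494.4126
Market €513.28 > fair 494.4126: forward overpriced → cash-and-carry (borrow at r, buy the stock and collect the dividends, short the forward).
Profit at T = |F_mkt − F*| = |513.28 − 494.4126| = €18.87 per share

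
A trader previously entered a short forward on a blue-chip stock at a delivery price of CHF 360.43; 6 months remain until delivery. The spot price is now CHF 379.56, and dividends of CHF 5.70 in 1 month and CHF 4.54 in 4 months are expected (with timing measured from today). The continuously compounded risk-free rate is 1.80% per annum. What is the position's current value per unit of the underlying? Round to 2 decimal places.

PV(remaining dividends) I = 5.70·e^(−0.0180·1/12) + 4.54·e^(−0.0180·4/12) = 10.2043
Current forward F = (S − I)·e^(rT) = (379.56 − 10.2043)·e^(0.0180·6/12) = 369.3557 × 1.009041 = 372.6950
Value (long) = (F − K)·e^(−rT) = (372.6950 − 360.43) × 0.991040 = 12.1551
Short position value = −(long value) = -CHF 12.16

-CHF 12.16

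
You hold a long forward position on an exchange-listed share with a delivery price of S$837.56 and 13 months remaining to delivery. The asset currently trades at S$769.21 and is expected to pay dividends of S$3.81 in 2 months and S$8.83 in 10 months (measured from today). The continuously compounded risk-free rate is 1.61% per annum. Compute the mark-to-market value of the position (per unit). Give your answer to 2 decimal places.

-S$66.38

PV(remaining dividends) I = 3.81·e^(−0.0161·2/12) + 8.83·e^(−0.0161·10/12) = 12.5121
Current forward F = (S − I)·e^(rT) = (769.21 − 12.5121)·e^(0.0161·13/12) = 756.6979 × 1.017595 = 770.0120
Value (long) = (F − K)·e^(−rT) = (770.0120 − 837.56) × 0.982710 = -66.3801
Value = -S$66.38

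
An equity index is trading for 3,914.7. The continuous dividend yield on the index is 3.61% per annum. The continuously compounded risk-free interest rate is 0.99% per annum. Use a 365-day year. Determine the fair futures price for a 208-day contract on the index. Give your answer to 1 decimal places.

3,856.7

F = S·e^((r − q)T) = 3914.7 · e^((0.0099 − 0.0361) × 208/365)
= 3914.7 · e^-0.014930 = 3914.7 × 0.985181
F = 3,856.7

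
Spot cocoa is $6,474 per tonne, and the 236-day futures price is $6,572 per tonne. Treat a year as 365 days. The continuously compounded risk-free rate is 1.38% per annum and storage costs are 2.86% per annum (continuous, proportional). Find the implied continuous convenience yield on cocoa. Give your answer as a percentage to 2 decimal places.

F = S·e^((r+u−y)T) ⇒ (r+u−y) = ln(F/S)/T
ln(6572/6474) = 0.015024; /T ⇒ 0.023236
y = r + u − ln(F/S)/T = 0.0138 + 0.0286 − 0.023236 = 0.019164
y = 1.92%

1.92%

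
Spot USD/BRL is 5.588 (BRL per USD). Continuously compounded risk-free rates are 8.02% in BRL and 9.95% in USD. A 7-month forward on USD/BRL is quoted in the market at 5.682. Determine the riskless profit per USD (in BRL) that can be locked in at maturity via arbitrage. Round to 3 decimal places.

Fair forward: F* = S·e^(carry·T), with carry = (r_BRL − r_USD) = 0.0802 − 0.0995 = -0.0193
F* = 5.588 · e^(-0.0193 × 7/12) = 5.588 · e^-0.011258 = 5.588 × 0.988805 = 5.5254
Market 5.682 > fair 5.5254: forward overpriced → cash-and-carry (buy spot, short the forward).
At maturity, profit = |F_mkt − F*| = |5.682 − 5.5254| = 0.157 per USD (in BRL)

0.157 per USD (in BRL)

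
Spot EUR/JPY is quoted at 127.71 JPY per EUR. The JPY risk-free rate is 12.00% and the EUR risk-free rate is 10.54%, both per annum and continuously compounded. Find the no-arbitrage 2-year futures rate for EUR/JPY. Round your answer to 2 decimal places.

131.49

F = S·e^((r_JPY − r_EUR)T) = 127.71 · e^((0.1200 − 0.1054) × 2)
= 127.71 · e^0.029200 = 127.71 × 1.029630
F = 131.49 JPY per EUR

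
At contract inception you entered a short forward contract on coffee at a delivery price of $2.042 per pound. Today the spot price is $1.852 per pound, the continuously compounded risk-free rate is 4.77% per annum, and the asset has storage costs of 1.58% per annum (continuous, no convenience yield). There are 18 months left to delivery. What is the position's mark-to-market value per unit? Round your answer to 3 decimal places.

Current fair forward for the remaining 18 months: F = S·e^((r + u)·T), (r + u) = 0.0477 + 0.0158 = 0.0635
F = 1.852 · e^(0.0635 × 18/12) = 1.852 × 1.099934 = 2.0371
Value of long forward = (F − K)·e^(−rT) = (2.0371 − 2.042) · e^(−0.0477·18/12)
= -0.0049 × 0.930950 = -0.005
Short position value = −(long value) = $0.005

$0.005 per pound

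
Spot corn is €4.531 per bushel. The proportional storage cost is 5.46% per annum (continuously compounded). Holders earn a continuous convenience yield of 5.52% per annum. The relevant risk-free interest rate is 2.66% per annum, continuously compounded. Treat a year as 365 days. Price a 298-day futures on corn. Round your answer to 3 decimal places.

€4.628 per bushel

Net carry = r + u − y = 0.0266 + 0.0546 − 0.0552 = 0.0260
F = S·e^((r+u−y)T) = 4.531 · e^(0.0260 × 298/365) = 4.531 · e^0.021227
= 4.531 × 1.021454 = €4.628 per bushel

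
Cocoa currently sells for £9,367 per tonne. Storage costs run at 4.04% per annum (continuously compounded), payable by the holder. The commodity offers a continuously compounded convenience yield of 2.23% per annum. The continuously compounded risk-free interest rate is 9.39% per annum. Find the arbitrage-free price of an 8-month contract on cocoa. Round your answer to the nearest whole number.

Net carry = r + u − y = 0.0939 + 0.0404 − 0.0223 = 0.1120
F = S·e^((r+u−y)T) = 9367 · e^(0.1120 × 8/12) = 9367 · e^0.074667
= 9367 × 1.077525 = £10,093 per tonne

£10,093 per tonne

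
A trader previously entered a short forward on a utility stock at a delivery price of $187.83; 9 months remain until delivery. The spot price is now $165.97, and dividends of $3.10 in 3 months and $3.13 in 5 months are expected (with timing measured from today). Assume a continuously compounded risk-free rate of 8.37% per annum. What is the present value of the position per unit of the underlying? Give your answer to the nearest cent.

$16.49

PV(remaining dividends) I = 3.10·e^(−0.0837·3/12) + 3.13·e^(−0.0837·5/12) = 6.0585
Current forward F = (S − I)·e^(rT) = (165.97 − 6.0585)·e^(0.0837·9/12) = 159.9115 × 1.064787 = 170.2717
Value (long) = (F − K)·e^(−rT) = (170.2717 − 187.83) × 0.939155 = -16.4900
Short position value = −(long value) = $16.49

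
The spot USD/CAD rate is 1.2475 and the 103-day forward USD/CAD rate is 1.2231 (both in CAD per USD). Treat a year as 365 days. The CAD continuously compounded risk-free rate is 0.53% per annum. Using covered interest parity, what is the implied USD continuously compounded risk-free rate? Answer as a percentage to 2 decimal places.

7.53%

F = S·e^((r_CAD − r_USD)T) ⇒ r_USD = r_CAD − ln(F/S)/T
ln(1.2231/1.2475) = -0.019753; /(103/365) = -0.069998
r_USD = 0.0053 + 0.069998 = 0.075298
r_USD = 7.53%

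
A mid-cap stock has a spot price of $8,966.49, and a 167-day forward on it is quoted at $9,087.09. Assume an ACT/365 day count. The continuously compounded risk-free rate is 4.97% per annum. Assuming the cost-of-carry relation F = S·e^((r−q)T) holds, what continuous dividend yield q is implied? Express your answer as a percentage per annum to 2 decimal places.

From F = S·e^((r−q)T): (r − q) = ln(F/S)/T
ln(9087.09/8966.49) = ln(1.013450) = 0.013360
(r − q) = 0.013360 / (167/365) = 0.029200
q = r − ln(F/S)/T = 0.0497 − 0.029200 = 0.020500
q = 2.05%

2.05%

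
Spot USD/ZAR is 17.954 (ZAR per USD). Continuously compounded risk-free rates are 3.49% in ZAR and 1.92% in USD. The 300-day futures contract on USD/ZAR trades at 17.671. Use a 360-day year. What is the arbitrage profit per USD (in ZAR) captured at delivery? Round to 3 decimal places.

Fair futures: F* = S·e^(carry·T), with carry = (r_ZAR − r_USD) = 0.0349 − 0.0192 = 0.0157
F* = 17.954 · e^(0.0157 × 300/360) = 17.954 · e^0.013083 = 17.954 × 1.013169 = 18.1904
Market 17.671 < fair 18.1904: forward underpriced → reverse cash-and-carry (short spot, go long the forward).
At maturity, profit = |F_mkt − F*| = |17.671 − 18.1904| = 0.519 per USD (in ZAR)

0.519 per USD (in ZAR)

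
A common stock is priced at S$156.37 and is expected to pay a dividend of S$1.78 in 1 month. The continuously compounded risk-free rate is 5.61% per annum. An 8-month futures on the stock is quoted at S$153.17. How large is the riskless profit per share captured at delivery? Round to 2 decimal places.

S$7.32 per share

PV(dividends) I = 1.78·e^(−0.0561·1/12) = 1.7717
Fair futures F* = (S − I)·e^(rT) = (156.37 − 1.7717)·e^0.037400 = 154.5983 × 1.038108 = 160.4897
Market S$153.17 < fair 160.4897: forward underpriced → reverse cash-and-carry (short the stock, invest proceeds at r, pay the dividends, go long the forward).
Profit at T = |F_mkt − F*| = |153.17 − 160.4897| = S$7.32 per share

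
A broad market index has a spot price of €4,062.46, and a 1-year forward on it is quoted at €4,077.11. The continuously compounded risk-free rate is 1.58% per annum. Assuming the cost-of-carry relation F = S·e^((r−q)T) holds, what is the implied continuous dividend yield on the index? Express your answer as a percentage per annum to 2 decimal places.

1.22%

From F = S·e^((r−q)T): (r − q) = ln(F/S)/T
ln(4077.11/4062.46) = ln(1.003606) = 0.003600
(r − q) = 0.003600 / (1) = 0.003600
q = r − ln(F/S)/T = 0.0158 − 0.003600 = 0.012200
q = 1.22%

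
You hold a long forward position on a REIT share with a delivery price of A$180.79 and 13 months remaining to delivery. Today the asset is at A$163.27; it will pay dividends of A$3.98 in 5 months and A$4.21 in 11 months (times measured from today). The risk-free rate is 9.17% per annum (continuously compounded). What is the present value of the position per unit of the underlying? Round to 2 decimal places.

PV(remaining dividends) I = 3.98·e^(−0.0917·5/12) + 4.21·e^(−0.0917·11/12) = 7.7014
Current forward F = (S − I)·e^(rT) = (163.27 − 7.7014)·e^(0.0917·13/12) = 155.5686 × 1.104444 = 171.8168
Value (long) = (F − K)·e^(−rT) = (171.8168 − 180.79) × 0.905433 = -8.1246
Value = -A$8.12

-A$8.12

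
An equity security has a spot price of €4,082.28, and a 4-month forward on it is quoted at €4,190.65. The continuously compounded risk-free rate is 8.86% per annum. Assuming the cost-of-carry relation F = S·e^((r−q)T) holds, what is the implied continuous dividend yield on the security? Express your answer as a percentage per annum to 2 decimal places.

From F = S·e^((r−q)T): (r − q) = ln(F/S)/T
ln(4190.65/4082.28) = ln(1.026546) = 0.026200
(r − q) = 0.026200 / (4/12) = 0.078600
q = r − ln(F/S)/T = 0.0886 − 0.078600 = 0.010000
q = 1.00%

1.00%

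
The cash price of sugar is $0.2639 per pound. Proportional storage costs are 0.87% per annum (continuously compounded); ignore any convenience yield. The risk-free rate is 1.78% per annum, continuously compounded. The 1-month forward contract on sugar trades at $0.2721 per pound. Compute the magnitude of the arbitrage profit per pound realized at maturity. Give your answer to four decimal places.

Fair forward: F* = S·e^(carry·T), with carry = (r + u) = 0.0178 + 0.0087 = 0.0265
F* = 0.2639 · e^(0.0265 × 1/12) = 0.2639 · e^0.002208 = 0.2639 × 1.002210 = $0.2645
Market $0.2721 > fair $0.2645: forward overpriced → cash-and-carry (buy spot, short the forward).
At maturity, profit = |F_mkt − F*| = |0.2721 − 0.2645| = $0.0076 per pound

$0.0076 per pound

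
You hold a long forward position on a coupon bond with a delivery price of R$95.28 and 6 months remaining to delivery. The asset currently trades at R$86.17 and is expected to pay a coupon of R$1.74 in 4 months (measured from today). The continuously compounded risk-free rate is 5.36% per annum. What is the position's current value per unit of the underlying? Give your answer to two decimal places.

-R$8.30

PV(remaining coupons) I = 1.74·e^(−0.0536·4/12) = 1.7092
Current forward F = (S − I)·e^(rT) = (86.17 − 1.7092)·e^(0.0536·6/12) = 84.4608 × 1.027162 = 86.7549
Value (long) = (F − K)·e^(−rT) = (86.7549 − 95.28) × 0.973556 = -8.2997
Value = -R$8.30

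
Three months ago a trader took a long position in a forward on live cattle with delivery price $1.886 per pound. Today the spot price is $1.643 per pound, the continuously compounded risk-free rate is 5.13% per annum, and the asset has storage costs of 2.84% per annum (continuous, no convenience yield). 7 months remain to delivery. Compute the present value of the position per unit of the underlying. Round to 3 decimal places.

-$0.160 per pound

Current fair forward for the remaining 7 months: F = S·e^((r + u)·T), (r + u) = 0.0513 + 0.0284 = 0.0797
F = 1.643 · e^(0.0797 × 7/12) = 1.643 × 1.047589 = 1.7212
Value of long forward = (F − K)·e^(−rT) = (1.7212 − 1.886) · e^(−0.0513·7/12)
= -0.1648 × 0.970518 = -0.160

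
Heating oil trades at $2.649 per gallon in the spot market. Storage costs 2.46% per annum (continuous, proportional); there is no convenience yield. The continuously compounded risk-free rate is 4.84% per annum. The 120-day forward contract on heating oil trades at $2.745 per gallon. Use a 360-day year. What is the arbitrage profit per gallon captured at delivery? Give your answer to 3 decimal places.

Fair forward: F* = S·e^(carry·T), with carry = (r + u) = 0.0484 + 0.0246 = 0.0730
F* = 2.649 · e^(0.0730 × 120/360) = 2.649 · e^0.024333 = 2.649 × 1.024631 = $2.7142
Market $2.745 > fair $2.7142: forward overpriced → cash-and-carry (buy spot, short the forward).
At maturity, profit = |F_mkt − F*| = |2.745 − 2.7142| = $0.031 per gallon

$0.031 per gallon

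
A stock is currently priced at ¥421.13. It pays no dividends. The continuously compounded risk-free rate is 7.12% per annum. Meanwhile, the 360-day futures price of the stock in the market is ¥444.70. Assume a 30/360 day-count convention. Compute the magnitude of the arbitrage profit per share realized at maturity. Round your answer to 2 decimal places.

Fair futures: F* = S·e^(carry·T), with carry = r = 0.0712
F* = 421.13 · e^(0.0712 × 360/360) = 421.13 · e^0.071200 = 421.13 × 1.073796 = ¥452.2077
Market ¥444.70 < fair ¥452.2077: forward underpriced → reverse cash-and-carry (short spot, go long the forward).
At maturity, profit = |F_mkt − F*| = |444.70 − 452.2077| = ¥7.51 per share

¥7.51 per share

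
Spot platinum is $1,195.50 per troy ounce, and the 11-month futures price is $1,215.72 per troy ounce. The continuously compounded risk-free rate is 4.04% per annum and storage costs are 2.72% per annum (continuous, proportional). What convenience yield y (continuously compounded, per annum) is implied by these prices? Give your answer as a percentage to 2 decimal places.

4.93%

F = S·e^((r+u−y)T) ⇒ (r+u−y) = ln(F/S)/T
ln(1215.72/1195.50) = 0.016772; /T ⇒ 0.018297
y = r + u − ln(F/S)/T = 0.0404 + 0.0272 − 0.018297 = 0.049303
y = 4.93%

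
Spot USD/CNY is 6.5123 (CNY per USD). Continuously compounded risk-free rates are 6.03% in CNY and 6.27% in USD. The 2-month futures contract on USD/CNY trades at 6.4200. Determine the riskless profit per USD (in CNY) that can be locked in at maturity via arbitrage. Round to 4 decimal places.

0.0897 per USD (in CNY)

Fair futures: F* = S·e^(carry·T), with carry = (r_CNY − r_USD) = 0.0603 − 0.0627 = -0.0024
F* = 6.5123 · e^(-0.0024 × 2/12) = 6.5123 · e^-0.000400 = 6.5123 × 0.999600 = 6.5097
Market 6.4200 < fair 6.5097: forward underpriced → reverse cash-and-carry (short spot, go long the forward).
At maturity, profit = |F_mkt − F*| = |6.4200 − 6.5097| = 0.0897 per USD (in CNY)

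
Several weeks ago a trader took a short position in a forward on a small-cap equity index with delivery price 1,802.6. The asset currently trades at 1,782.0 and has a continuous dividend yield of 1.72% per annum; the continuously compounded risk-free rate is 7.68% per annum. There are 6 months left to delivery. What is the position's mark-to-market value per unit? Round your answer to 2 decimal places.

-32.05

Current fair forward for the remaining 6 months: F = S·e^((r − q)·T), (r − q) = 0.0768 − 0.0172 = 0.0596
F = 1782.0 · e^(0.0596 × 6/12) = 1782.0 × 1.03024846 = 1835.9028
Value of long forward = (F − K)·e^(−rT) = (1835.9028 − 1802.6) · e^(−0.0768·6/12)
= 33.3028 × 0.96232793 = 32.05
Short position value = −(long value) = -32.05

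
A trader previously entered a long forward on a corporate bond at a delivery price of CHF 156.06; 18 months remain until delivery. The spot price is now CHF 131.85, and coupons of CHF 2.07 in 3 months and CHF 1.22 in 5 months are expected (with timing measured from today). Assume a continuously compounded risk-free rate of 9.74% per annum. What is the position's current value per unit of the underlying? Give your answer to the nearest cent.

-CHF 6.19

PV(remaining coupons) I = 2.07·e^(−0.0974·3/12) + 1.22·e^(−0.0974·5/12) = 3.1917
Current forward F = (S − I)·e^(rT) = (131.85 − 3.1917)·e^(0.0974·18/12) = 128.6583 × 1.157312 = 148.8978
Value (long) = (F − K)·e^(−rT) = (148.8978 − 156.06) × 0.864071 = -6.1886
Value = -CHF 6.19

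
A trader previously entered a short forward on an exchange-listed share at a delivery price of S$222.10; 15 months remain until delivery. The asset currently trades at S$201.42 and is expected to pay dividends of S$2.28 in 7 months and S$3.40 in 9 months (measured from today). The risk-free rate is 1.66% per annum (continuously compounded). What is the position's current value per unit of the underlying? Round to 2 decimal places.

S$21.73

PV(remaining dividends) I = 2.28·e^(−0.0166·7/12) + 3.40·e^(−0.0166·9/12) = 5.6160
Current forward F = (S − I)·e^(rT) = (201.42 − 5.6160)·e^(0.0166·15/12) = 195.8040 × 1.020967 = 199.9094
Value (long) = (F − K)·e^(−rT) = (199.9094 − 222.10) × 0.979464 = -21.7349
Short position value = −(long value) = S$21.73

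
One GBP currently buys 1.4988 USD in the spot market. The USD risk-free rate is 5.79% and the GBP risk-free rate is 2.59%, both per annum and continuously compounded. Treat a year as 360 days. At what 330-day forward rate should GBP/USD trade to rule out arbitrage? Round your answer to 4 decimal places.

1.5434

F = S·e^((r_USD − r_GBP)T) = 1.4988 · e^((0.0579 − 0.0259) × 330/360)
= 1.4988 · e^0.029333 = 1.4988 × 1.029767
F = 1.5434 USD per GBP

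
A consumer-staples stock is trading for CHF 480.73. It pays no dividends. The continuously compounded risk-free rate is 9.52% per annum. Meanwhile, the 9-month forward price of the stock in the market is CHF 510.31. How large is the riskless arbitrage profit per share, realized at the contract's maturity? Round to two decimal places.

CHF 6.00 per share

Fair forward: F* = S·e^(carry·T), with carry = r = 0.0952
F* = 480.73 · e^(0.0952 × 9/12) = 480.73 · e^0.071400 = 480.73 × 1.074011 = CHF 516.3093
Market CHF 510.31 < fair CHF 516.3093: forward underpriced → reverse cash-and-carry (short spot, go long the forward).
At maturity, profit = |F_mkt − F*| = |510.31 − 516.3093| = CHF 6.00 per share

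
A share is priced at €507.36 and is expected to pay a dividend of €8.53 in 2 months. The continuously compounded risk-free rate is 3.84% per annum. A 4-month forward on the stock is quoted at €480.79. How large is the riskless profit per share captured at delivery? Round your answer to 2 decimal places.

€24.52 per share

PV(dividends) I = 8.53·e^(−0.0384·2/12) = 8.4756
Fair forward F* = (S − I)·e^(rT) = (507.36 − 8.4756)·e^0.012800 = 498.8844 × 1.012882 = 505.3110
Market €480.79 < fair 505.3110: forward underpriced → reverse cash-and-carry (short the stock, invest proceeds at r, pay the dividends, go long the forward).
Profit at T = |F_mkt − F*| = |480.79 − 505.3110| = €24.52 per share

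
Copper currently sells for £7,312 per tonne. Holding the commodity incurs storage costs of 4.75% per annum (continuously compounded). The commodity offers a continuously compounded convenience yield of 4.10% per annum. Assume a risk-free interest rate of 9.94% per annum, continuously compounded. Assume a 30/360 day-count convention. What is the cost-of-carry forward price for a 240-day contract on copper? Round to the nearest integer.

£7,847 per tonne

Net carry = r + u − y = 0.0994 + 0.0475 − 0.0410 = 0.1059
F = S·e^((r+u−y)T) = 7312 · e^(0.1059 × 240/360) = 7312 · e^0.070600
= 7312 × 1.073152 = £7,847 per tonne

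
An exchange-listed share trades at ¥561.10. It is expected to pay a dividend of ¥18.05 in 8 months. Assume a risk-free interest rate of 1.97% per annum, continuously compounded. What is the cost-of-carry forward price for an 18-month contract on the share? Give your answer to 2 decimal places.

PV(dividends) I = 18.05·e^(−0.0197·8/12)
I = 17.8145
F = (S − I)·e^(rT) = (561.10 − 17.8145) · e^(0.0197·18/12)
= 543.2855 · e^0.029550 = 543.2855 × 1.029991 = ¥559.58

¥559.58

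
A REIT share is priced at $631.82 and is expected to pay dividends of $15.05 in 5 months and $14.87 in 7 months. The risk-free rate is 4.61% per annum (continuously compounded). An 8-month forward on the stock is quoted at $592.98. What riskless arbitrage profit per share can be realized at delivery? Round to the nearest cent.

$28.41 per share

PV(dividends) I = 15.05·e^(−0.0461·5/12) + 14.87·e^(−0.0461·7/12) = 29.2391
Fair forward F* = (S − I)·e^(rT) = (631.82 − 29.2391)·e^0.030733 = 602.5809 × 1.031210 = 621.3874
Market $592.98 < fair 621.3874: forward underpriced → reverse cash-and-carry (short the stock, invest proceeds at r, pay the dividends, go long the forward).
Profit at T = |F_mkt − F*| = |592.98 − 621.3874| = $28.41 per share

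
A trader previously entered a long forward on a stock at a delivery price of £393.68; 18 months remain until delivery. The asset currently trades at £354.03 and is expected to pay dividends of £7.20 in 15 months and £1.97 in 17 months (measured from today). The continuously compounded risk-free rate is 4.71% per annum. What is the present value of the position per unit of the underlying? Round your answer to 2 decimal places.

PV(remaining dividends) I = 7.20·e^(−0.0471·15/12) + 1.97·e^(−0.0471·17/12) = 8.6312
Current forward F = (S − I)·e^(rT) = (354.03 − 8.6312)·e^(0.0471·18/12) = 345.3988 × 1.073206 = 370.6841
Value (long) = (F − K)·e^(−rT) = (370.6841 − 393.68) × 0.931788 = -21.4273
Value = -£21.43

-£21.43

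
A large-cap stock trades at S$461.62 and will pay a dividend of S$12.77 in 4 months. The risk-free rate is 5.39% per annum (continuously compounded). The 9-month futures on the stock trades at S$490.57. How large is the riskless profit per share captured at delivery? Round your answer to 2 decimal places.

PV(dividends) I = 12.77·e^(−0.0539·4/12) = 12.5426
Fair futures F* = (S − I)·e^(rT) = (461.62 − 12.5426)·e^0.040425 = 449.0774 × 1.041253 = 467.6032
Market S$490.57 > fair 467.6032: forward overpriced → cash-and-carry (borrow at r, buy the stock and collect the dividends, short the forward).
Profit at T = |F_mkt − F*| = |490.57 − 467.6032| = S$22.97 per share

S$22.97 per share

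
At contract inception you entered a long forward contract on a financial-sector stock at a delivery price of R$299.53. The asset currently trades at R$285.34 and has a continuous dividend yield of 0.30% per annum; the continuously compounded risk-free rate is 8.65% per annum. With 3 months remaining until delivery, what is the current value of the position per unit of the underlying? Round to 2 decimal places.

-R$8.00

Current fair forward for the remaining 3 months: F = S·e^((r − q)·T), (r − q) = 0.0865 − 0.0030 = 0.0835
F = 285.34 · e^(0.0835 × 3/12) = 285.34 × 1.021094 = 291.3590
Value of long forward = (F − K)·e^(−rT) = (291.3590 − 299.53) · e^(−0.0865·3/12)
= -8.1710 × 0.978607 = -8.00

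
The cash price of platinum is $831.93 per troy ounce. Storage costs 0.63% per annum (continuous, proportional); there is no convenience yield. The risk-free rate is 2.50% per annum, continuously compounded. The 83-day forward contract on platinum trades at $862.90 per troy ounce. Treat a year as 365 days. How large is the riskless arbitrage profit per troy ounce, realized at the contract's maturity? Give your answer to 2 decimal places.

Fair forward: F* = S·e^(carry·T), with carry = (r + u) = 0.0250 + 0.0063 = 0.0313
F* = 831.93 · e^(0.0313 × 83/365) = 831.93 · e^0.007118 = 831.93 × 1.007143 = $837.8725
Market $862.90 > fair $837.8725: forward overpriced → cash-and-carry (buy spot, short the forward).
At maturity, profit = |F_mkt − F*| = |862.90 − 837.8725| = $25.03 per troy ounce

$25.03 per troy ounce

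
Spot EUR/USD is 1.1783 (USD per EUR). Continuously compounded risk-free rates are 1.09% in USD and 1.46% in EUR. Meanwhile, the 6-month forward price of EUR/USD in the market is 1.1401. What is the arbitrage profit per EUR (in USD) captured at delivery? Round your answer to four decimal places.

Fair forward: F* = S·e^(carry·T), with carry = (r_USD − r_EUR) = 0.0109 − 0.0146 = -0.0037
F* = 1.1783 · e^(-0.0037 × 6/12) = 1.1783 · e^-0.001850 = 1.1783 × 0.998152 = 1.1761
Market 1.1401 < fair 1.1761: forward underpriced → reverse cash-and-carry (short spot, go long the forward).
At maturity, profit = |F_mkt − F*| = |1.1401 − 1.1761| = 0.0360 per EUR (in USD)

0.0360 per EUR (in USD)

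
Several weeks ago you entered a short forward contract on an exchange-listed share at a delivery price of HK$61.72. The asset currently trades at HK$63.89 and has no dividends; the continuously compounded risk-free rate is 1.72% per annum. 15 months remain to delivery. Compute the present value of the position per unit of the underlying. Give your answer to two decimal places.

-HK$3.48

Current fair forward for the remaining 15 months: F = S·e^(r·T), r = 0.0172
F = 63.89 · e^(0.0172 × 15/12) = 63.89 × 1.021733 = 65.2785
Value of long forward = (F − K)·e^(−rT) = (65.2785 − 61.72) · e^(−0.0172·15/12)
= 3.5585 × 0.978729 = 3.48
Short position value = −(long value) = -HK$3.48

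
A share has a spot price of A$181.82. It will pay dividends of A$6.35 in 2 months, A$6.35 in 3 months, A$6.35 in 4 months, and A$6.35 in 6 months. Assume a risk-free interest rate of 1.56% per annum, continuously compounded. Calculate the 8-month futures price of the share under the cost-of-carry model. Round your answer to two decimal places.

PV(dividends) I = 6.35·e^(−0.0156·2/12) + 6.35·e^(−0.0156·3/12) + 6.35·e^(−0.0156·4/12) + 6.35·e^(−0.0156·6/12)
I = 6.3335 + 6.3253 + 6.3171 + 6.3007 = 25.2766
F = (S − I)·e^(rT) = (181.82 − 25.2766) · e^(0.0156·8/12)
= 156.5434 · e^0.010400 = 156.5434 × 1.010454 = A$158.18

A$158.18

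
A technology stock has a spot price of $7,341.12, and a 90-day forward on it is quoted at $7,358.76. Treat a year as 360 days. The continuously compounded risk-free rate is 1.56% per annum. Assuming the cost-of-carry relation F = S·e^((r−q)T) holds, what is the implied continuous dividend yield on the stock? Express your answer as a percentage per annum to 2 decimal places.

From F = S·e^((r−q)T): (r − q) = ln(F/S)/T
ln(7358.76/7341.12) = ln(1.002403) = 0.002400
(r − q) = 0.002400 / (90/360) = 0.009600
q = r − ln(F/S)/T = 0.0156 − 0.009600 = 0.006000
q = 0.60%

0.60%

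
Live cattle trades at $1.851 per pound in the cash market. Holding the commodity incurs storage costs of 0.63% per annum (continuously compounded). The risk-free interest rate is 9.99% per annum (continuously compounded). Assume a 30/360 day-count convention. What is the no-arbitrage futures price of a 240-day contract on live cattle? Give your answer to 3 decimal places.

Net carry = r + u − y = 0.0999 + 0.0063 − 0.0000 = 0.1062
F = S·e^((r+u−y)T) = 1.851 · e^(0.1062 × 240/360) = 1.851 · e^0.070800
= 1.851 × 1.073367 = $1.987 per pound

$1.987 per pound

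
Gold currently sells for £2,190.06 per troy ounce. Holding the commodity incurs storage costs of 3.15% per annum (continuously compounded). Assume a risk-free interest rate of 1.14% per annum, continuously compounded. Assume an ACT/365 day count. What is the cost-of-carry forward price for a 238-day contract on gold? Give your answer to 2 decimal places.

Net carry = r + u − y = 0.0114 + 0.0315 − 0.0000 = 0.0429
F = S·e^((r+u−y)T) = 2190.06 · e^(0.0429 × 238/365) = 2190.06 · e^0.02797315
= 2190.06 × 1.02836807 = £2,252.19 per troy ounce

£2,252.19 per troy ounce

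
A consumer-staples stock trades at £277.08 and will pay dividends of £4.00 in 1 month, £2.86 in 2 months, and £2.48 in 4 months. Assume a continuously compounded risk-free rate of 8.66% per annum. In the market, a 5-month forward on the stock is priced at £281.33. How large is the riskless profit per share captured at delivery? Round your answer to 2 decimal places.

£3.61 per share

PV(dividends) I = 4.00·e^(−0.0866·1/12) + 2.86·e^(−0.0866·2/12) + 2.48·e^(−0.0866·4/12) = 9.1997
Fair forward F* = (S − I)·e^(rT) = (277.08 − 9.1997)·e^0.036083 = 267.8803 × 1.036742 = 277.7228
Market £281.33 > fair 277.7228: forward overpriced → cash-and-carry (borrow at r, buy the stock and collect the dividends, short the forward).
Profit at T = |F_mkt − F*| = |281.33 − 277.7228| = £3.61 per share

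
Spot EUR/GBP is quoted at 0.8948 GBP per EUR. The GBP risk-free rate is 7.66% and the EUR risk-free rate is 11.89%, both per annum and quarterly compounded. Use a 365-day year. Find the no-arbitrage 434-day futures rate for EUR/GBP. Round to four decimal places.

By covered interest parity, F = S · (1+r_GBP/4)^(4T) / (1+r_EUR/4)^(4T)
= 0.8948 × 1.094414 / 1.149488 = 0.8948 × 0.952088
F = 0.8519 GBP per EUR

0.8519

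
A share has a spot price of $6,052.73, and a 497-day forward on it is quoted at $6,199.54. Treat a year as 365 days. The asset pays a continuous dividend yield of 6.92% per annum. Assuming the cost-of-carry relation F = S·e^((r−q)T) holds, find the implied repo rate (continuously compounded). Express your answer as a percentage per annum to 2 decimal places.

From F = S·e^((r−q)T): (r − q) = ln(F/S)/T
ln(6199.54/6052.73) = ln(1.024255) = 0.023966
(r − q) = 0.023966 / (497/365) = 0.017601
r = ln(F/S)/T + q = 0.017601 + 0.0692 = 0.086801
r = 8.68%

8.68%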